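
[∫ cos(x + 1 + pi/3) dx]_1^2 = sin(pi/3 + 3) - sin(pi/3 + 2)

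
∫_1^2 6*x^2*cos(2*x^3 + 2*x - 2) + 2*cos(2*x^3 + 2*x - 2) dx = -sin(2) + sin(18)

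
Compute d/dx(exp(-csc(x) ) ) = exp(-csc(x))*cot(x)*csc(x)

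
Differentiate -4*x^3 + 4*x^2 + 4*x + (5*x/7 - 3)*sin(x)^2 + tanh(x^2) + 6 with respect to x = -12*x^2 + 5*x*sin(2*x)/7 - 2*x*tanh(x^2)^2 + 10*x + 5*sin(x)^2/7 - 3*sin(2*x) + 4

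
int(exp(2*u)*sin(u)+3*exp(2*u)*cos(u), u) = sqrt(2)*exp(2*u)*sin(u + pi/4) + C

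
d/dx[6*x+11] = 6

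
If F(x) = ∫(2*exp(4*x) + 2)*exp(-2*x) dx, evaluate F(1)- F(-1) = -2*exp(-2) + 2*exp(2)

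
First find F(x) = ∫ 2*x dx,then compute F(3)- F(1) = 8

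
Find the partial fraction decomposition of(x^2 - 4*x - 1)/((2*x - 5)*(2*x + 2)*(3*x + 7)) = 31/(58*(3*x + 7)) - 19/(406*(2*x - 5)) - 1/(14*(x + 1))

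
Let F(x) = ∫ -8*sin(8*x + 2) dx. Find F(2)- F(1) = cos(18) - cos(10)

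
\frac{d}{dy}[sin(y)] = cos(y)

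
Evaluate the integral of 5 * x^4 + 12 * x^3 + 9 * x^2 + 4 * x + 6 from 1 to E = -10 + (1 + (2 + E)^2)*(-exp(2) - 1 + 2*E + exp(3))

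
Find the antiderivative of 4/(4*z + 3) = log(12*z + 9) + C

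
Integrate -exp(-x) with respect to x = exp(-x) + C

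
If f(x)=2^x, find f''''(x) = 2^x*log(2)^4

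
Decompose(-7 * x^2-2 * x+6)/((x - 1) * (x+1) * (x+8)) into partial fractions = -142/(21*(x + 8)) - 1/(14*(x + 1)) - 1/(6*(x - 1))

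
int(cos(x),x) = sin(x) + C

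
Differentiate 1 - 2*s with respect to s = -2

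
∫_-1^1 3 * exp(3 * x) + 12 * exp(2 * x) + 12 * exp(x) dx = -(exp(-1) + 2)^3 + (2 + E)^3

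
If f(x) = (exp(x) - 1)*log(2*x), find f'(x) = (x*exp(x)*log(x) + x*exp(x)*log(2) + exp(x) - 1)/x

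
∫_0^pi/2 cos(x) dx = 1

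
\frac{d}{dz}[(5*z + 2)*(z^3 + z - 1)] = 20*z^3 + 6*z^2 + 10*z - 3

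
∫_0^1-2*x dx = -1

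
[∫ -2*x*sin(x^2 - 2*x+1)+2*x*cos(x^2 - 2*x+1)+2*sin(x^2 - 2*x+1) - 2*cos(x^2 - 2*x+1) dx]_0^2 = 0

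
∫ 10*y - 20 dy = 5*y^2 - 20*y + C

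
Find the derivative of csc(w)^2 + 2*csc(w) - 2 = -2*(1 + 1/sin(w))*cos(w)/sin(w)^2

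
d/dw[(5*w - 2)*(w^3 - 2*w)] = 20*w^3 - 6*w^2 - 20*w + 4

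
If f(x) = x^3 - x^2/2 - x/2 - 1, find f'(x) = 3*x^2 - x - 1/2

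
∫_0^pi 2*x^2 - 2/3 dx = -2*pi/3 + 2*pi^3/3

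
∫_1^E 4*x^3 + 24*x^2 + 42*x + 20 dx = -3*(2 + E)^2 - 54 + (2 + E)^4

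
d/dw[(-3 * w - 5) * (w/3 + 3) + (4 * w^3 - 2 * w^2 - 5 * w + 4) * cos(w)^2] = -4*w^3*sin(2*w) + 2*w^2*sin(2*w) + 12*w^2*cos(w)^2 + 5*w*sin(2*w) - 4*w*cos(w)^2 - 2*w - 4*sin(2*w) - 5*cos(w)^2 - 32/3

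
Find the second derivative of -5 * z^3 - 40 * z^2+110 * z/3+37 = -30*z - 80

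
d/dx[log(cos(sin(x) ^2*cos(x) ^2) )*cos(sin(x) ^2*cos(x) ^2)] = 4*(log(cos((sin(x)^2 - 1)*sin(x)^2)) + 1)*sin(x)*sin((sin(x)^2 - 1)*sin(x)^2)*sin(x + pi/4)*cos(x)*cos(x + pi/4)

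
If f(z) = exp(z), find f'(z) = exp(z)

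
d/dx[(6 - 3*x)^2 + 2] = 18*x - 36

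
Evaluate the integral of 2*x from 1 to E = -1 + exp(2)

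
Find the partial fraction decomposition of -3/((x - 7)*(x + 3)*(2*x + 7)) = -4/(7*(2*x + 7)) + 3/(10*(x + 3)) - 1/(70*(x - 7))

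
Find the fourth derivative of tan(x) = 24*tan(x)^5 + 40*tan(x)^3 + 16*tan(x)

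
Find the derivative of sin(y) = cos(y)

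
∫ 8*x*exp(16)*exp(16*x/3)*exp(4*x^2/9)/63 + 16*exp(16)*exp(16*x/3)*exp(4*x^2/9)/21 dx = exp(4*(x + 6)^2/9)/7 + C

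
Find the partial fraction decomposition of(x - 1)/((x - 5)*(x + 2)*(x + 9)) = -5/(49*(x + 9)) + 3/(49*(x + 2)) + 2/(49*(x - 5))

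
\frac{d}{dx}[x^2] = 2*x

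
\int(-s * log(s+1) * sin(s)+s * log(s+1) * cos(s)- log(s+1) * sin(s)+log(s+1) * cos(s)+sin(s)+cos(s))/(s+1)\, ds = sqrt(2)*log(s + 1)*sin(s + pi/4) + C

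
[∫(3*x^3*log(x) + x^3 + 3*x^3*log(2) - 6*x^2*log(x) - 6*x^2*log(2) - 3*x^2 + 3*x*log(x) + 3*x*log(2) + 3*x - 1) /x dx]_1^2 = log(4)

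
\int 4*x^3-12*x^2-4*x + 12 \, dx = x^4 - 4*x^3 - 2*x^2 + 12*x + C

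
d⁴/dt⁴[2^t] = 2^t*log(2)^4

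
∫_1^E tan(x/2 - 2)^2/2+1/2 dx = -tan(2 - E/2) + tan(3/2)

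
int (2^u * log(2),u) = 2^u + C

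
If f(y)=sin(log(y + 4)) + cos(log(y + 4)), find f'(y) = sqrt(2)*cos(log(y + 4) + pi/4)/(y + 4)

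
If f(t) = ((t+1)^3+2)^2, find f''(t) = 30*t^4 + 120*t^3 + 180*t^2 + 144*t + 54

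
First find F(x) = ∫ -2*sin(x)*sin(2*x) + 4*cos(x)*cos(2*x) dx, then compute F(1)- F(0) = 2*sin(2)*cos(1)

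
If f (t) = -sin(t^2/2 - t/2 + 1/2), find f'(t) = (1/2 - t)*cos(t^2/2 - t/2 + 1/2)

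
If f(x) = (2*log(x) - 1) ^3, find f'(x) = (24*log(x)^2 - 24*log(x) + 6)/x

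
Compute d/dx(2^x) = 2^x*log(2)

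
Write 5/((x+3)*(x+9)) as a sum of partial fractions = -5/(6*(x + 9)) + 5/(6*(x + 3))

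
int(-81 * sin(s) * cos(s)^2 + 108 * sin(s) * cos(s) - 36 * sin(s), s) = (3*cos(s) - 2)^3 + C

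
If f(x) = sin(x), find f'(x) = cos(x)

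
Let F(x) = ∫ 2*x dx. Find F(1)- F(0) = 1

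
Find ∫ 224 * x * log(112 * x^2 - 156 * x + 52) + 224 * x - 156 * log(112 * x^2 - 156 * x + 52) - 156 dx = (12*x + 7*(4*x - 3)^2 - 11)*log(112*x^2 - 156*x + 52) + C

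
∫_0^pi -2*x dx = -pi^2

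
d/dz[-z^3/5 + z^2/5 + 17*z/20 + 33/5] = -3*z^2/5 + 2*z/5 + 17/20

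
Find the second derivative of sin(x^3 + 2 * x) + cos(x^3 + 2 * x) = -9*x^4*sin(x^3 + 2*x) - 9*x^4*cos(x^3 + 2*x) - 12*x^2*sin(x^3 + 2*x) - 12*x^2*cos(x^3 + 2*x) - 6*x*sin(x^3 + 2*x) + 6*x*cos(x^3 + 2*x) - 4*sin(x^3 + 2*x) - 4*cos(x^3 + 2*x)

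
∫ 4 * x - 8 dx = 2*x^2 - 8*x + C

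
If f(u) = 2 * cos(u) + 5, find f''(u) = -2*cos(u)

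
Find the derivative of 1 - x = -1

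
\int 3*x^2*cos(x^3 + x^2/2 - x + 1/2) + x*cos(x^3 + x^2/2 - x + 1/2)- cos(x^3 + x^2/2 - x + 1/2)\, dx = sin(x^3 + x^2/2 - x + 1/2) + C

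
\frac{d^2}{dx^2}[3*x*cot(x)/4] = 3*(x*cos(x)/sin(x) - 1)/(2*sin(x)^2)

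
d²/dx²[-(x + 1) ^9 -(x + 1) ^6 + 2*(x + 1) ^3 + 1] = -72*x^7 - 504*x^6 - 1512*x^5 - 2550*x^4 - 2640*x^3 - 1692*x^2 - 612*x - 90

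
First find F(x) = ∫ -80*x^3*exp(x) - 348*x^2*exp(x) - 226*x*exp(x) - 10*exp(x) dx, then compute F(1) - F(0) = -198*E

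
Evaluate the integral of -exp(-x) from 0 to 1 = -1 + exp(-1)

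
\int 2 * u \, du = u^2 + C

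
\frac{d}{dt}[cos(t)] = -sin(t)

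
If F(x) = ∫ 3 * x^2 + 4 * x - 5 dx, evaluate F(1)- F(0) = -2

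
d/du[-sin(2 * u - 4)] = -2*cos(2*u - 4)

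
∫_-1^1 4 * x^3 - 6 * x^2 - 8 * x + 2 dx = 0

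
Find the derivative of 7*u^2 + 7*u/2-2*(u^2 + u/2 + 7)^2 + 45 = -8*u^3 - 6*u^2 - 43*u - 21/2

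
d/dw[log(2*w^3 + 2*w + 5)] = (6*w^2 + 2)/(2*w^3 + 2*w + 5)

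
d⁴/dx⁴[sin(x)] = sin(x)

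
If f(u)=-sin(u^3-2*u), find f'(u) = (2 - 3*u^2)*cos(u*(u^2 - 2))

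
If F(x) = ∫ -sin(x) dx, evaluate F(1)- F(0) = -1 + cos(1)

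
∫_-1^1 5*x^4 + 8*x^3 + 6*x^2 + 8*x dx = 6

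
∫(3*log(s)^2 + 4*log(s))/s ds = (log(s) + 2)*log(s)^2 + C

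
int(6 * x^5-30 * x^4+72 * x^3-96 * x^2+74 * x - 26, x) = x^6 - 6*x^5 + 18*x^4 - 32*x^3 + 37*x^2 - 26*x + C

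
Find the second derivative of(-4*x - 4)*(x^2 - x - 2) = -24*x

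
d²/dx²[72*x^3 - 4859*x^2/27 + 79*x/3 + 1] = 432*x - 9718/27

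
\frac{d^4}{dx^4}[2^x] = 2^x*log(2)^4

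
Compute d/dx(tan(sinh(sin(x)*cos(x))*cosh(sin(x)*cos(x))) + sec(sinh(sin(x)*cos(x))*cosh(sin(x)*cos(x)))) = 2*(sin(sinh(sin(x)*cos(x))*cosh(sin(x)*cos(x))) + 1)*sin(x + pi/4)*cos(x + pi/4)*cosh(2*sin(x)*cos(x))/cos(sinh(sin(x)*cos(x))*cosh(sin(x)*cos(x)))^2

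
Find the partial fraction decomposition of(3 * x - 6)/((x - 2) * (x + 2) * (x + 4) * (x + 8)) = 1/(8*(x + 8)) - 3/(8*(x + 4)) + 1/(4*(x + 2))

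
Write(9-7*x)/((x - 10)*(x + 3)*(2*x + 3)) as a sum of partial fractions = -26/(23*(2*x + 3)) + 10/(13*(x + 3)) - 61/(299*(x - 10))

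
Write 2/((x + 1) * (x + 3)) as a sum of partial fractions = -1/(x + 3) + 1/(x + 1)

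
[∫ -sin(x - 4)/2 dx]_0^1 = cos(3)/2 - cos(4)/2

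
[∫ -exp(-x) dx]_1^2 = -exp(-1) + exp(-2)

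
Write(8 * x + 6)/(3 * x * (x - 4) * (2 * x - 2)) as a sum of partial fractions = -7/(9*(x - 1)) + 19/(36*(x - 4)) + 1/(4*x)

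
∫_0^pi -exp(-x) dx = -1 + exp(-pi)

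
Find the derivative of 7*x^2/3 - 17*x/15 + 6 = 14*x/3 - 17/15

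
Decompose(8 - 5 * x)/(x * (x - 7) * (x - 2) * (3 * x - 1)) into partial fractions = 171/(100*(3*x - 1)) + 1/(25*(x - 2)) - 27/(700*(x - 7)) - 4/(7*x)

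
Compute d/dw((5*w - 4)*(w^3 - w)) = 20*w^3 - 12*w^2 - 10*w + 4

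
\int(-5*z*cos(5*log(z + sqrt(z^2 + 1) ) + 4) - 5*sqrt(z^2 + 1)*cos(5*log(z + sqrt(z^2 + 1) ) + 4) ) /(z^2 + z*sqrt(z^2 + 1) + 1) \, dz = -sin(5*log(z + sqrt(z^2 + 1)) + 4) + C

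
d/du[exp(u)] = exp(u)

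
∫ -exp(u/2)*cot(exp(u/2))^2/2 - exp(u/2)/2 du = cot(exp(u/2)) + C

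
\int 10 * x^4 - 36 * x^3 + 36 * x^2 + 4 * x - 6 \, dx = 2*x^5 - 9*x^4 + 12*x^3 + 2*x^2 - 6*x + C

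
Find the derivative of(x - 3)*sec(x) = x*tan(x)*sec(x) - 3*tan(x)*sec(x) + sec(x)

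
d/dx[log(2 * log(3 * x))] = 1/(x*log(x) + x*log(3))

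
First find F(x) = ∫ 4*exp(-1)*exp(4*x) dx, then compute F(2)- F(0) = -exp(-1) + exp(7)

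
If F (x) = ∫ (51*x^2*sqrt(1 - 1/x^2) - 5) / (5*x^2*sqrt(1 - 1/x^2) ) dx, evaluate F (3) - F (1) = -pi/2 + acsc(3) + 102/5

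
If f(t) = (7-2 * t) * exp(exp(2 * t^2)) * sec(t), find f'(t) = (-8*t^2*exp(2*t^2) + 28*t*exp(2*t^2) - 2*t*sin(t)/cos(t) + 7*sin(t)/cos(t) - 2)*exp(exp(2*t^2))/cos(t)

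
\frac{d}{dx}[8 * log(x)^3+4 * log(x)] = (24*log(x)^2 + 4)/x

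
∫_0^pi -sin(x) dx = -2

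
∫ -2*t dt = -t^2 + C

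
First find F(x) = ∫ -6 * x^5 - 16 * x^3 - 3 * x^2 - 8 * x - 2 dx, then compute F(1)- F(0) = -12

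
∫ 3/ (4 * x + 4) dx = 3*log(x + 1)/4 + C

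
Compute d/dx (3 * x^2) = 6*x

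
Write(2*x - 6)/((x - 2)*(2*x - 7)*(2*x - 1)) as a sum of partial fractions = -5/(9*(2*x - 1)) + 1/(9*(2*x - 7)) + 2/(9*(x - 2))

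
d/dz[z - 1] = 1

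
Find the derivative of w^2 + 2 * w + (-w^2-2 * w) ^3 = -6*w^5 - 30*w^4 - 48*w^3 - 24*w^2 + 2*w + 2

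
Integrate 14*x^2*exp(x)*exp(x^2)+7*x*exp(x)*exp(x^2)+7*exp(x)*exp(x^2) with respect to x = 7*x*exp(x*(x + 1)) + C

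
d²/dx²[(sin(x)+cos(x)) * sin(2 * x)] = -18*sqrt(2)*sin(x)^2*cos(x + pi/4) - 14*sin(x) + 4*cos(x)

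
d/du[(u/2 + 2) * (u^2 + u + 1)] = 3*u^2/2 + 5*u + 5/2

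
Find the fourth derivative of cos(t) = cos(t)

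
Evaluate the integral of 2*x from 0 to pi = pi^2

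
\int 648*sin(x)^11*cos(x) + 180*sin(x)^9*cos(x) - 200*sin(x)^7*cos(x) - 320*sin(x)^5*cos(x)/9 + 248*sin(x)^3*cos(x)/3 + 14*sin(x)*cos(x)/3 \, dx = (1458*sin(x)^10 + 486*sin(x)^8 - 675*sin(x)^6 - 160*sin(x)^4 + 558*sin(x)^2 + 63)*sin(x)^2/27 + C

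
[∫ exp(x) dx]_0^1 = -1 + E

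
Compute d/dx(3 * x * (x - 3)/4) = 3*x/2 - 9/4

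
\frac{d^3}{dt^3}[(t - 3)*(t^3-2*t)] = 24*t - 18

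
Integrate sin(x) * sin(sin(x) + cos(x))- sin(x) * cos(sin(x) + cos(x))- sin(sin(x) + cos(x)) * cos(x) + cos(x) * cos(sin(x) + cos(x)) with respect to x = sqrt(2)*sin(sqrt(2)*sin(x + pi/4) + pi/4) + C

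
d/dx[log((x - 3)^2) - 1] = 2/(x - 3)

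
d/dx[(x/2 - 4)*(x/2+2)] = x/2 - 1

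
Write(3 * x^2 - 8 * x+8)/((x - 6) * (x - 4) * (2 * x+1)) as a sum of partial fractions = 17/(39*(2*x + 1)) - 4/(3*(x - 4)) + 34/(13*(x - 6))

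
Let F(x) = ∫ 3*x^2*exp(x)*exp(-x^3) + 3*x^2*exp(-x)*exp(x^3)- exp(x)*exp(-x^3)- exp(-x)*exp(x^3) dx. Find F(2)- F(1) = -exp(-6) + exp(6)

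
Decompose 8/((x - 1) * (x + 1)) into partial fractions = -4/(x + 1) + 4/(x - 1)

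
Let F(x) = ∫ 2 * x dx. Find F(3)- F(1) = 8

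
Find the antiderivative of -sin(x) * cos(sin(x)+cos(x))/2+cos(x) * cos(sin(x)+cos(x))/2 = sin(sqrt(2)*sin(x + pi/4))/2 + C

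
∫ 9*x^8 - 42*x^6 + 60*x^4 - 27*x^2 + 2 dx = x^9 - 6*x^7 + 12*x^5 - 9*x^3 + 2*x + C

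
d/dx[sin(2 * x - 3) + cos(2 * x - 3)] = -2*sin(2*x - 3) + 2*cos(2*x - 3)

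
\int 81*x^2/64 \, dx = 27*x^3/64 + C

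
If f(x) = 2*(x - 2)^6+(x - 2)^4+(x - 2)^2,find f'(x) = 12*x^5 - 120*x^4 + 484*x^3 - 984*x^2 + 1010*x - 420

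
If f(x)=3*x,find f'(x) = 3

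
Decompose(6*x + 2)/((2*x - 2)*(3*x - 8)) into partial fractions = 27/(5*(3*x - 8)) - 4/(5*(x - 1))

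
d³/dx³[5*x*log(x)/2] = -5/(2*x^2)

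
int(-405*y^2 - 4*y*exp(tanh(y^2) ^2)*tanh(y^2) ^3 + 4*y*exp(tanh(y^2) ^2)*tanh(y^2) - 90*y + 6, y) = -135*y^3 - 45*y^2 + 6*y + exp(tanh(y^2)^2) + C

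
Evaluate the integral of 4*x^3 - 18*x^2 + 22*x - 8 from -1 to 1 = -28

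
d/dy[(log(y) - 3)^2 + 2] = (2*log(y) - 6)/y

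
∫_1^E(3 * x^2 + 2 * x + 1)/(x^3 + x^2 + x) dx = -log(3) + log(E + exp(2) + exp(3))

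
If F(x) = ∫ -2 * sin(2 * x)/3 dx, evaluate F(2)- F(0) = -1/3 + cos(4)/3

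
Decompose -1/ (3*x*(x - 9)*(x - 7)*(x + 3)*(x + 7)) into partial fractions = -1/(18816*(x + 7)) + 1/(4320*(x + 3)) + 1/(5880*(x - 7)) - 1/(10368*(x - 9)) - 1/(3969*x)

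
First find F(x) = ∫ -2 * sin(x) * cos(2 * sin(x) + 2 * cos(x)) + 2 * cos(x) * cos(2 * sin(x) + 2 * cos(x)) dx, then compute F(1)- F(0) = -sin(2) + sin(2*cos(1) + 2*sin(1))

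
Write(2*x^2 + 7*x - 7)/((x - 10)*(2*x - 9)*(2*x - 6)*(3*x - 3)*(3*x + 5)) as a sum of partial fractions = -177/(145040*(3*x + 5)) - 520/(25641*(2*x - 9)) - 1/(3024*(x - 1)) + 4/(441*(x - 3)) + 263/(145530*(x - 10))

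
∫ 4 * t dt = 2*t^2 + C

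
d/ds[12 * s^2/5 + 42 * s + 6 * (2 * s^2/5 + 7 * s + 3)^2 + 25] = 96*s^3/25 + 504*s^2/5 + 3108*s/5 + 294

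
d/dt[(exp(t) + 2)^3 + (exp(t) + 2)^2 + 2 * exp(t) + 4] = 3*exp(3*t) + 14*exp(2*t) + 18*exp(t)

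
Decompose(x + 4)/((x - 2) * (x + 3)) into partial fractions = -1/(5*(x + 3)) + 6/(5*(x - 2))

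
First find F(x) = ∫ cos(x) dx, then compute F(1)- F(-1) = 2*sin(1)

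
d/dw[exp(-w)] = -exp(-w)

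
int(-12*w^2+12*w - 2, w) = -4*w^3 + 6*w^2 - 2*w + C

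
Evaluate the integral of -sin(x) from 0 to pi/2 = -1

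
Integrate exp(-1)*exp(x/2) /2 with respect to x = exp(x/2 - 1) + C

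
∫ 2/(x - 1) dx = log(3*(x - 1)^2) + C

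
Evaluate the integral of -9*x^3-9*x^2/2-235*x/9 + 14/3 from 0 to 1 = -437/36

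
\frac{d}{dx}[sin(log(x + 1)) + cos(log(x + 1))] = sqrt(2)*cos(log(x + 1) + pi/4)/(x + 1)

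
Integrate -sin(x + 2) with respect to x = cos(x + 2) + C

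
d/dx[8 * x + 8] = 8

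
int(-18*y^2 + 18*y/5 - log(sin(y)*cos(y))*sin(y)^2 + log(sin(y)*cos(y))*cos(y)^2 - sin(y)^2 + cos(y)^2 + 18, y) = 3*y*(-10*y^2 + 3*y + 30)/5 + log(sin(2*y)/2)*sin(2*y)/2 + C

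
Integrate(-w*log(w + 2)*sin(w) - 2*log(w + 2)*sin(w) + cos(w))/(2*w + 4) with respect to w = log(w + 2)*cos(w)/2 + C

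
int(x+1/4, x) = x^2/2 + x/4 + C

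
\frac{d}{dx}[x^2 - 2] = 2*x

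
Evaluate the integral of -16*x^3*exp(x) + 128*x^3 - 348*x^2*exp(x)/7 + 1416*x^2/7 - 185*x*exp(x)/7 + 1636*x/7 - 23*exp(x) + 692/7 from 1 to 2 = -1266*exp(2)/7 + 285*E/7 + 9810/7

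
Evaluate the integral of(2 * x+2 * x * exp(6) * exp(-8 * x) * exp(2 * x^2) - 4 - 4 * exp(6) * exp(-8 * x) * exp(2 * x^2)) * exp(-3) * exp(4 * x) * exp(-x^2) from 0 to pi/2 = -exp(3) - exp(1 - (-2 + pi/2)^2) + exp(-3) + exp(-1 + (-2 + pi/2)^2)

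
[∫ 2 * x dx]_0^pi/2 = pi^2/4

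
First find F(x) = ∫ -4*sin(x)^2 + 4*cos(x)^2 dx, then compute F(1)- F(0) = 2*sin(2)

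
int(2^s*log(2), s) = 2^s + C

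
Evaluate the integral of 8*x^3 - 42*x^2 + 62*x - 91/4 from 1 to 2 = 9/4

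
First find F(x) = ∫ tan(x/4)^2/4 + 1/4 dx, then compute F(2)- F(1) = -tan(1/4) + tan(1/2)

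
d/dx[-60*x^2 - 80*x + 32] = -120*x - 80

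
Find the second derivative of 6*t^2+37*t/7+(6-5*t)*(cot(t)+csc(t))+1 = 5*t/sin(t) - 10*t*cos(t)/sin(t)^3 - 10*t/sin(t)^3 + 12 - 6/sin(t) + 10*cos(t)/sin(t)^2 + 10/sin(t)^2 + 12*cos(t)/sin(t)^3 + 12/sin(t)^3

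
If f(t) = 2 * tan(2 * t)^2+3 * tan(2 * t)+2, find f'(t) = 2*(4*sin(2*t)/cos(2*t) + 3)/cos(2*t)^2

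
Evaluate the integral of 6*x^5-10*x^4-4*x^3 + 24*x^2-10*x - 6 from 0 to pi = -9 + (-pi^3 - 3 + pi + pi^2)^2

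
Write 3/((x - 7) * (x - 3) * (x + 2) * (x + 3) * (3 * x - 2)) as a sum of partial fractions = 243/(11704*(3*x - 2)) + 1/(220*(x + 3)) - 1/(120*(x + 2)) - 1/(280*(x - 3)) + 1/(2280*(x - 7))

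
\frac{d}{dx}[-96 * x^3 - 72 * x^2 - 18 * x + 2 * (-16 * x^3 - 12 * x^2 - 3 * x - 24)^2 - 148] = 3072*x^5 + 3840*x^4 + 1920*x^3 + 4752*x^2 + 2196*x + 270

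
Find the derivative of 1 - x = -1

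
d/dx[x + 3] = 1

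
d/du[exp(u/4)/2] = exp(u/4)/8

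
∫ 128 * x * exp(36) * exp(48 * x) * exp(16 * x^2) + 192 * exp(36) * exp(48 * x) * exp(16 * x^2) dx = 4*exp(4*(2*x + 3)^2) + C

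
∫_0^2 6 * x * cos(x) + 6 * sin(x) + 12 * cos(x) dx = 24*sin(2)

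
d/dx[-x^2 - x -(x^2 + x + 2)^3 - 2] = -6*x^5 - 15*x^4 - 36*x^3 - 39*x^2 - 38*x - 13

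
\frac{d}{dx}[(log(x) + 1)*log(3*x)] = (2*log(x) + 1 + log(3))/x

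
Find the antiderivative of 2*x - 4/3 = x^2 - 4*x/3 + C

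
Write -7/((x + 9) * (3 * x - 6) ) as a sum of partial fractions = 7/(33*(x + 9)) - 7/(33*(x - 2))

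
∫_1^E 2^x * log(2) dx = -2 + 2^E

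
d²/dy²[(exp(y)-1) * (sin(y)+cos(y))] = sqrt(2)*(2*exp(y)*cos(y + pi/4) + sin(y + pi/4))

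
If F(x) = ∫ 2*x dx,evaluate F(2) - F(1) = 3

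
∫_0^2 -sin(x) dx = -1 + cos(2)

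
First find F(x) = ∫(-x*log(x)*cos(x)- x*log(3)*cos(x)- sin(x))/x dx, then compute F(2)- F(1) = -log(6)*sin(2) + log(3)*sin(1)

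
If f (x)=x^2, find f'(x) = 2*x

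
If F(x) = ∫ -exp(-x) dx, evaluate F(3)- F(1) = -exp(-1) + exp(-3)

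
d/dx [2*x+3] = 2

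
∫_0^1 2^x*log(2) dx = 1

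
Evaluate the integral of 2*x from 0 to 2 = 4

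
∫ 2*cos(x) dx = 2*sin(x) + C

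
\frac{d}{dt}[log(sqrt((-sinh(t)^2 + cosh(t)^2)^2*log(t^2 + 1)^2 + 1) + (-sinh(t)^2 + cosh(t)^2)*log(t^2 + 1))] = 2*t*(sqrt(log(t^2 + 1)^2 + 1) + log(t^2 + 1))/(t^2*sqrt(log(t^2 + 1)^2 + 1)*log(t^2 + 1) + t^2*log(t^2 + 1)^2 + t^2 + sqrt(log(t^2 + 1)^2 + 1)*log(t^2 + 1) + log(t^2 + 1)^2 + 1)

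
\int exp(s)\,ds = exp(s) + C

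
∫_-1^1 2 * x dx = 0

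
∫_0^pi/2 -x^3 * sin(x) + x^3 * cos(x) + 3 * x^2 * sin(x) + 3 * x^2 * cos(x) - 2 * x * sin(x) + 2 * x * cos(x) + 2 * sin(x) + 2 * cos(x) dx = pi + pi^3/8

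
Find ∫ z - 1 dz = z^2/2 - z + C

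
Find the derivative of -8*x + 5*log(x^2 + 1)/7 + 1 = (-56*x^2 + 10*x - 56)/(7*x^2 + 7)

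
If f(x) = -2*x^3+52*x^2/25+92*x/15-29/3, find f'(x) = -6*x^2 + 104*x/25 + 92/15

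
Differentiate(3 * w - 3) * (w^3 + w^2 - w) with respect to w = 12*w^3 - 12*w + 3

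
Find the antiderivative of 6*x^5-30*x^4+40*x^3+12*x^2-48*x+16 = x^6 - 6*x^5 + 10*x^4 + 4*x^3 - 24*x^2 + 16*x + C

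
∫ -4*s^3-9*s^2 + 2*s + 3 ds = -s^4 - 3*s^3 + s^2 + 3*s + C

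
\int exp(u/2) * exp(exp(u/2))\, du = 2*exp(exp(u/2)) + C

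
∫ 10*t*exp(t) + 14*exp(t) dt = (10*t + 4)*exp(t) + C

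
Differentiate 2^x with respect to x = 2^x*log(2)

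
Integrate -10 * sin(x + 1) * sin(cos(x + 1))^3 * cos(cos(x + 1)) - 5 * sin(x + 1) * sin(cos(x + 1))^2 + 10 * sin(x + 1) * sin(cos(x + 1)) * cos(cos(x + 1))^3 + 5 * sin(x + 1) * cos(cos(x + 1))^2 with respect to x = -5*(sin(2*cos(x + 1)) + 2)*sin(2*cos(x + 1))/4 + C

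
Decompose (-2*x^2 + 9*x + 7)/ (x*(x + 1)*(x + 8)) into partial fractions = -193/(56*(x + 8)) + 4/(7*(x + 1)) + 7/(8*x)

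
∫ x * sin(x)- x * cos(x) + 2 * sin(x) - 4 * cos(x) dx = -sqrt(2)*(x + 3)*sin(x + pi/4) + C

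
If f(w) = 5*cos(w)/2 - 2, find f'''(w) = 5*sin(w)/2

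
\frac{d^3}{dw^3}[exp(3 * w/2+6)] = 27*exp(3*w/2 + 6)/8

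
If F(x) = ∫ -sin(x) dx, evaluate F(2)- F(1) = -cos(1) + cos(2)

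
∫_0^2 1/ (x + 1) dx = log(3)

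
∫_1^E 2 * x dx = -1 + exp(2)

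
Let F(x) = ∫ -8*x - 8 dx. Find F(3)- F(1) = -48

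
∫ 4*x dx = 2*x^2 + C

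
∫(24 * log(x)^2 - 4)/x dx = 8*log(x)^3 - 4*log(x) + C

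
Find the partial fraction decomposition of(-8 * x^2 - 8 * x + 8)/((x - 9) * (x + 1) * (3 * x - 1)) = -5/(13*(3*x - 1)) + 1/(5*(x + 1)) - 178/(65*(x - 9))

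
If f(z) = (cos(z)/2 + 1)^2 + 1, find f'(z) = -(cos(z)/2 + 1)*sin(z)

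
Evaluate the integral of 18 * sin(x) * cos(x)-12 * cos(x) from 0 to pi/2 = -3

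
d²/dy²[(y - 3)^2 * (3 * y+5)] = 18*y - 26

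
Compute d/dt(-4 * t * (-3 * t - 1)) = 24*t + 4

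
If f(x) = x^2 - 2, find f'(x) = 2*x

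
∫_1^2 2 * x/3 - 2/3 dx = 1/3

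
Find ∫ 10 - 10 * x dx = -5*x^2 + 10*x + C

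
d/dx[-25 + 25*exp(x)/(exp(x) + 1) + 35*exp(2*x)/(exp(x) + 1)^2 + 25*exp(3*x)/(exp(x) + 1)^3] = (170*exp(3*x) + 120*exp(2*x) + 25*exp(x))/(exp(4*x) + 4*exp(3*x) + 6*exp(2*x) + 4*exp(x) + 1)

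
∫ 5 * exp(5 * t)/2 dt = exp(5*t)/2 + C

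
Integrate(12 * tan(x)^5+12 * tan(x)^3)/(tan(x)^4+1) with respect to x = 3*log(tan(x)^4 + 1) + C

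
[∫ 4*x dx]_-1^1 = 0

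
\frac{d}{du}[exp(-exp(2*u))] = -2*exp(2*u - exp(2*u))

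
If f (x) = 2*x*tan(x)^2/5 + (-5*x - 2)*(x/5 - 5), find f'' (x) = 12*x*tan(x)^4/5 + 16*x*tan(x)^2/5 + 4*x/5 + 8*tan(x)^3/5 + 8*tan(x)/5 - 2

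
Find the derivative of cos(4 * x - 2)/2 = -2*sin(4*x - 2)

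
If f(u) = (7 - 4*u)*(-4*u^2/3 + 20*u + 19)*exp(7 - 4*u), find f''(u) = (256*u^3 - 4672*u^2 + 7456*u + 4312)*exp(7 - 4*u)/3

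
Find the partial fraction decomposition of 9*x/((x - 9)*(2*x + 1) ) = 9/(19*(2*x + 1)) + 81/(19*(x - 9))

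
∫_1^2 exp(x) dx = -E + exp(2)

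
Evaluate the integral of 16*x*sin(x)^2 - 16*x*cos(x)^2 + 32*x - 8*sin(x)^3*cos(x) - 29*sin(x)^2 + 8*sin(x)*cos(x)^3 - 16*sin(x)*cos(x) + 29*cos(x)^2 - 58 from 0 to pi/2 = -36 - 5*pi + 4*(3 - pi)^2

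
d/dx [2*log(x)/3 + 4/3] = 2/(3*x)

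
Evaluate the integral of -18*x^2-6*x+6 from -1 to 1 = 0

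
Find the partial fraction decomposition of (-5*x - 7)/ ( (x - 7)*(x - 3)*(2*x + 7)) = 2/(13*(2*x + 7)) + 11/(26*(x - 3)) - 1/(2*(x - 7))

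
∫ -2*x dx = -x^2 + C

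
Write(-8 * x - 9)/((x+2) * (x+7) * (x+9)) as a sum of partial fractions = 9/(2*(x + 9)) - 47/(10*(x + 7)) + 1/(5*(x + 2))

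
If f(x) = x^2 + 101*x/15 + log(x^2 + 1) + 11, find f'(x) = (30*x^3 + 101*x^2 + 60*x + 101)/(15*x^2 + 15)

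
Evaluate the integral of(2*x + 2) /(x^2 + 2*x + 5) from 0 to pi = -log(5) + log(4 + (1 + pi)^2)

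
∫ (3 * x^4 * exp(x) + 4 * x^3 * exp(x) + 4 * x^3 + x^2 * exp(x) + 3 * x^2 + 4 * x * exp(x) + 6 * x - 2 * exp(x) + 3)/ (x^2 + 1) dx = 2*x^2 + x*(3*x - 2)*exp(x) + 3*x + log(x^2 + 1) + C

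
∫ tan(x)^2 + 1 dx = tan(x) + C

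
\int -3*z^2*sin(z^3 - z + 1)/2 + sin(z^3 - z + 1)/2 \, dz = cos(z^3 - z + 1)/2 + C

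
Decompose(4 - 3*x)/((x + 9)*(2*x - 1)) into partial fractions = 5/(19*(2*x - 1)) - 31/(19*(x + 9))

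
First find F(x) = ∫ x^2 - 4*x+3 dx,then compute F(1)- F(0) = 4/3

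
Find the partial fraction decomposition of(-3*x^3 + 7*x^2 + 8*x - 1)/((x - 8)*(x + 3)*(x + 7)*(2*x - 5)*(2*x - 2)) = -127/(6897*(2*x - 5)) + 263/(3648*(x + 7)) - 119/(3872*(x + 3)) + 11/(1344*(x - 1)) - 205/(5082*(x - 8))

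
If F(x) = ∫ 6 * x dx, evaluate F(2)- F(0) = 12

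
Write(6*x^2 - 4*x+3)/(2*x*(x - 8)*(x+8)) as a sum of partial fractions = 419/(256*(x + 8)) + 355/(256*(x - 8)) - 3/(128*x)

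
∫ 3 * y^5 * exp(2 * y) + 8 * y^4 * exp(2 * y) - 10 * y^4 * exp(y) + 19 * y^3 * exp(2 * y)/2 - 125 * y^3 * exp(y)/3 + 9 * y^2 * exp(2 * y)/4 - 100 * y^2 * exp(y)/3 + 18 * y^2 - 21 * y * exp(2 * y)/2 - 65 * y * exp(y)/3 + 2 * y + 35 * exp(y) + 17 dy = (3*y^2*exp(2*y) - 20*y*exp(y) + 12)*(6*y^3 + y^2 + 17*y - 21)/12 + C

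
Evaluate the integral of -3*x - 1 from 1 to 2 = -11/2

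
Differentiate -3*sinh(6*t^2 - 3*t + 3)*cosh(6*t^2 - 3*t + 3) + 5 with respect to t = -9*(4*t - 1)*cosh(12*t^2 - 6*t + 6)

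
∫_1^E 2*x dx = -1 + exp(2)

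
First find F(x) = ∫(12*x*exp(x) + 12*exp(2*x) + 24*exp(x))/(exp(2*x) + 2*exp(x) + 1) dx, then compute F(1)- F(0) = -6 + 24*E/(1 + E)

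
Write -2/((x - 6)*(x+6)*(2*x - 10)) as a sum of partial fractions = -1/(132*(x + 6)) + 1/(11*(x - 5)) - 1/(12*(x - 6))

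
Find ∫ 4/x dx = 4*log(x) + C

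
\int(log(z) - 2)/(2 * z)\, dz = (log(z) - 2)^2/4 + C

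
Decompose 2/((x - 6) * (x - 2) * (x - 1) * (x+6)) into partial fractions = -1/(336*(x + 6)) + 2/(35*(x - 1)) - 1/(16*(x - 2)) + 1/(120*(x - 6))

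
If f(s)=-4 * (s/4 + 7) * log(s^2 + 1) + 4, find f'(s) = (-s^2*log(s^2 + 1) - 2*s^2 - 56*s - log(s^2 + 1))/(s^2 + 1)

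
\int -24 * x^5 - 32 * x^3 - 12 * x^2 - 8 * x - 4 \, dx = -4*x^6 - 8*x^4 - 4*x^3 - 4*x^2 - 4*x + C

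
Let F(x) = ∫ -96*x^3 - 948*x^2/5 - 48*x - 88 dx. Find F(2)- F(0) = -5808/5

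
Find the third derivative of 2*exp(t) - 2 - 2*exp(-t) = (2*exp(2*t) + 2)*exp(-t)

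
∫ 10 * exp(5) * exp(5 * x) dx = 2*exp(5*x + 5) + C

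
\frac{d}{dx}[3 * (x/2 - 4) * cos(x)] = -3*x*sin(x)/2 + 12*sin(x) + 3*cos(x)/2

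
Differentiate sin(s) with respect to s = cos(s)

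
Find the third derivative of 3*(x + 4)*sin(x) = -3*x*cos(x) - 9*sin(x) - 12*cos(x)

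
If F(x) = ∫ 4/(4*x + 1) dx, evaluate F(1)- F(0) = log(5)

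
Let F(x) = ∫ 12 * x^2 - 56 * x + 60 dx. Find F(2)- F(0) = 40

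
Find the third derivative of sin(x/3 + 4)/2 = -cos(x/3 + 4)/54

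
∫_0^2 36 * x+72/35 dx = 2664/35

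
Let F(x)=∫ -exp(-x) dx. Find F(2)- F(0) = -1 + exp(-2)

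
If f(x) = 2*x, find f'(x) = 2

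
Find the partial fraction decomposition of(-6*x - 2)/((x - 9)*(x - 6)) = 38/(3*(x - 6)) - 56/(3*(x - 9))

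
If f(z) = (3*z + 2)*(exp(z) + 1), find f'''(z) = 3*z*exp(z) + 11*exp(z)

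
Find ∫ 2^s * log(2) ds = 2^s + C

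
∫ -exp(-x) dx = exp(-x) + C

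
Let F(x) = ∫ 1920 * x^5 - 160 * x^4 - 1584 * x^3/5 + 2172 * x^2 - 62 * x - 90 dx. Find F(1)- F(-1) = 1204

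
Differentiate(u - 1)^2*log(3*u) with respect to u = (2*u^2*log(u) + u^2 + 2*u^2*log(3) - 2*u*log(u) - 2*u*log(3) - 2*u + 1)/u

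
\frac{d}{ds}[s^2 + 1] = 2*s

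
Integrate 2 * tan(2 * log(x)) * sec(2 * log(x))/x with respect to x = sec(2*log(x)) + C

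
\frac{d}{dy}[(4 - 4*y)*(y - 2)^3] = -16*y^3 + 84*y^2 - 144*y + 80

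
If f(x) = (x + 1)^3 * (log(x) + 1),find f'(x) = (3*x^3*log(x) + 4*x^3 + 6*x^2*log(x) + 9*x^2 + 3*x*log(x) + 6*x + 1)/x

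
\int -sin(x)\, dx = cos(x) + C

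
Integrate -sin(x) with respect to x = cos(x) + C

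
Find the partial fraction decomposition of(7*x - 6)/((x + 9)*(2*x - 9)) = 17/(9*(2*x - 9)) + 23/(9*(x + 9))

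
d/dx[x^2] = 2*x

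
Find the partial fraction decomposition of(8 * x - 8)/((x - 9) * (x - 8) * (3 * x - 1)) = -24/(299*(3*x - 1)) - 56/(23*(x - 8)) + 32/(13*(x - 9))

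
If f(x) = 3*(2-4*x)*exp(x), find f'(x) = -12*x*exp(x) - 6*exp(x)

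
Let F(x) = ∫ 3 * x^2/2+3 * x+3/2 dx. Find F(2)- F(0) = 13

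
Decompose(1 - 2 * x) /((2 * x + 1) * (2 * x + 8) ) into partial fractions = 2/(7*(2*x + 1)) - 9/(14*(x + 4))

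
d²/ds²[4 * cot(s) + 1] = 8*cos(s)/sin(s)^3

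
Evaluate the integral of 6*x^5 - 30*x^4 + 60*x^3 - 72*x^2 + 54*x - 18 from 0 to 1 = -5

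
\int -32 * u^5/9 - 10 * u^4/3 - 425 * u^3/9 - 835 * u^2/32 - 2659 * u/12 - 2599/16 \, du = -16*u^6/27 - 2*u^5/3 - 425*u^4/36 - 835*u^3/96 - 2659*u^2/24 - 2599*u/16 + C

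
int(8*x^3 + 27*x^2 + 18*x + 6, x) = 2*x^4 + 9*x^3 + 9*x^2 + 6*x + C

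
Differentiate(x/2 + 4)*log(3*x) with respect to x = (x*log(x) + x + x*log(3) + 8)/(2*x)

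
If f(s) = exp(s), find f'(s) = exp(s)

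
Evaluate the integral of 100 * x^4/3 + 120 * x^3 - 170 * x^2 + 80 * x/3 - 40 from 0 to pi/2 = -5*(pi^2/12 + pi)*(-pi^3/2 - pi + 4 + 3*pi^2/2)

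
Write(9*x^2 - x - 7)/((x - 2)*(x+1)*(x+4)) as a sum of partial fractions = 47/(6*(x + 4)) - 1/(3*(x + 1)) + 3/(2*(x - 2))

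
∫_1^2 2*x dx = 3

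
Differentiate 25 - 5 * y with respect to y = -5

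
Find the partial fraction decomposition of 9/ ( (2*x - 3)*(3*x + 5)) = -27/(19*(3*x + 5)) + 18/(19*(2*x - 3))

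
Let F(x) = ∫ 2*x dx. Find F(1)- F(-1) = 0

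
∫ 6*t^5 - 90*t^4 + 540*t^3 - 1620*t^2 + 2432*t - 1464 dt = t^6 - 18*t^5 + 135*t^4 - 540*t^3 + 1216*t^2 - 1464*t + C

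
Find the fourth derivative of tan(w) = 24*tan(w)^5 + 40*tan(w)^3 + 16*tan(w)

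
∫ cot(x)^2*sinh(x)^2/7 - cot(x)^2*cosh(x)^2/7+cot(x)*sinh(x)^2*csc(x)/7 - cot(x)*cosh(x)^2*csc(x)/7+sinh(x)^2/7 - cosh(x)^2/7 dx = cot(x)/7 + csc(x)/7 + C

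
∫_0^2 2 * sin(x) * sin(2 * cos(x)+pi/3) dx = cos(2*cos(2) + pi/3) - cos(pi/3 + 2)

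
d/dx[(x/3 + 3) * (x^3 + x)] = 4*x^3/3 + 9*x^2 + 2*x/3 + 3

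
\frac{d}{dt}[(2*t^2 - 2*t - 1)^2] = 16*t^3 - 24*t^2 + 4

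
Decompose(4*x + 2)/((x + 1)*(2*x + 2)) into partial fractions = 2/(x + 1) - 1/(x + 1)^2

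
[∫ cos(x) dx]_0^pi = 0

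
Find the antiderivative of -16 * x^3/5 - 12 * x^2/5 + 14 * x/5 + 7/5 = -4*x^4/5 - 4*x^3/5 + 7*x^2/5 + 7*x/5 + C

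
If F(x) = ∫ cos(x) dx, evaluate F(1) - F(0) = sin(1)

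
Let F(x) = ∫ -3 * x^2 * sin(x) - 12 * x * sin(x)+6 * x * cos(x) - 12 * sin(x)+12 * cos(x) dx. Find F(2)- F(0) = 48*cos(2) - 12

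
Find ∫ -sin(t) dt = cos(t) + C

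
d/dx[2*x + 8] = 2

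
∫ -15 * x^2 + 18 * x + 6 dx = -5*x^3 + 9*x^2 + 6*x + C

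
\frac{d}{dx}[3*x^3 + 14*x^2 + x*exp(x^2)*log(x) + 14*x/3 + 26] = 2*x^2*exp(x^2)*log(x) + 9*x^2 + 28*x + exp(x^2)*log(x) + exp(x^2) + 14/3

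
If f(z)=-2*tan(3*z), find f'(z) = -6/cos(3*z)^2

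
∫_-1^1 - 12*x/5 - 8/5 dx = -16/5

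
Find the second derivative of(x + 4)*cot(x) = 2*(x*cos(x)/sin(x) - 1 + 4*cos(x)/sin(x))/sin(x)^2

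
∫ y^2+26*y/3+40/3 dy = y^3/3 + 13*y^2/3 + 40*y/3 + C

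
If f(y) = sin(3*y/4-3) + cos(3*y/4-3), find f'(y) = 3*sqrt(2)*cos(3*y/4 - 3 + pi/4)/4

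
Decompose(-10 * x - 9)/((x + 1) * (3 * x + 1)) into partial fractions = -17/(2*(3*x + 1)) - 1/(2*(x + 1))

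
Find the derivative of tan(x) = cos(x)^(-2)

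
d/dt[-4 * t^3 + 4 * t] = 4 - 12*t^2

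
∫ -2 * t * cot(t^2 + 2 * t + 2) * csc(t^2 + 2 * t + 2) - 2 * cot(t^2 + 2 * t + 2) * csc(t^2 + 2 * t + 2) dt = csc((t + 1)^2 + 1) + C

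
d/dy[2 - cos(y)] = sin(y)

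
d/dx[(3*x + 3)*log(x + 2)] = (3*x*log(x + 2) + 3*x + 6*log(x + 2) + 3)/(x + 2)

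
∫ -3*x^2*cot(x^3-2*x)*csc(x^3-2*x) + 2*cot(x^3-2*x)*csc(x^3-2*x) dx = csc(x*(x^2 - 2)) + C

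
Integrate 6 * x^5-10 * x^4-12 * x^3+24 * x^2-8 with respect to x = x^6 - 2*x^5 - 3*x^4 + 8*x^3 - 8*x + C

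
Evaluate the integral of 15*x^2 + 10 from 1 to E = -15 + 10*E + 5*exp(3)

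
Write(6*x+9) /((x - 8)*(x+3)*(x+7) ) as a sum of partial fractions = -11/(20*(x + 7)) + 9/(44*(x + 3)) + 19/(55*(x - 8))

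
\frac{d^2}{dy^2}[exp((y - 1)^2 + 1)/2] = 2*y^2*exp(y^2 - 2*y + 2) - 4*y*exp(y^2 - 2*y + 2) + 3*exp(y^2 - 2*y + 2)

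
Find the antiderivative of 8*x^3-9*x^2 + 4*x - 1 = 2*x^4 - 3*x^3 + 2*x^2 - x + C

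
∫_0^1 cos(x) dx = sin(1)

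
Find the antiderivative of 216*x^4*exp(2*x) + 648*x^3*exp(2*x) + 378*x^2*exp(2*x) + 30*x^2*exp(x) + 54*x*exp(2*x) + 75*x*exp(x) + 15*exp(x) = 3*x*(2*x + 1)*(9*x*(2*x + 1)*exp(x) + 5)*exp(x) + C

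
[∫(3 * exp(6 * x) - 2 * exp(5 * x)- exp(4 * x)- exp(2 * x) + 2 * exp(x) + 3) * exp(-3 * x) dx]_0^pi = -(-exp(-pi) + exp(pi))^2 - 2*exp(-pi) + 2*exp(pi) + (-exp(-pi) + exp(pi))^3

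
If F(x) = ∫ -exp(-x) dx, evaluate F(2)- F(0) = -1 + exp(-2)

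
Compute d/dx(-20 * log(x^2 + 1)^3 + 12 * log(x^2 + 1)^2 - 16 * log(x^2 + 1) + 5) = (-120*x*log(x^2 + 1)^2 + 48*x*log(x^2 + 1) - 32*x)/(x^2 + 1)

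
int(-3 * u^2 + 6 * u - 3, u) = -u^3 + 3*u^2 - 3*u + C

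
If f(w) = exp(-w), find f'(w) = -exp(-w)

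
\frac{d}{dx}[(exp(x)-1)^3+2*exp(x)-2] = 3*exp(3*x) - 6*exp(2*x) + 5*exp(x)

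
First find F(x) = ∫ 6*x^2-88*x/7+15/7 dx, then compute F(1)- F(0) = -15/7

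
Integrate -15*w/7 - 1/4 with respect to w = -15*w^2/14 - w/4 + C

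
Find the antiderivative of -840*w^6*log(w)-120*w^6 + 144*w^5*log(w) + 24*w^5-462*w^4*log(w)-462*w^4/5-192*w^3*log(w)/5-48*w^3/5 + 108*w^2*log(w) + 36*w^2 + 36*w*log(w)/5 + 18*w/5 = 6*w^2*(-100*w^5 + 20*w^4 - 77*w^3 - 8*w^2 + 30*w + 3)*log(w)/5 + C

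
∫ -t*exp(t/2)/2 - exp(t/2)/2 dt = (1 - t)*exp(t/2) + C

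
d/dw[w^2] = 2*w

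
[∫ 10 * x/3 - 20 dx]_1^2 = -15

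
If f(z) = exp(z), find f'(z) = exp(z)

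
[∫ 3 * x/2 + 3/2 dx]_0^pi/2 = -3/4 + 3*(1 + pi/2)^2/4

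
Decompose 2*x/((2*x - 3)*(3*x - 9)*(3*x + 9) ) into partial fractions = -4/(81*(2*x - 3)) - 1/(81*(x + 3)) + 1/(27*(x - 3))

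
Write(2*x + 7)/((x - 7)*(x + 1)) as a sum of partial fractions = -5/(8*(x + 1)) + 21/(8*(x - 7))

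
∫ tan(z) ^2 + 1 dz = tan(z) + C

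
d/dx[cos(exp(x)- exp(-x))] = -(exp(2*x) + 1)*exp(-x)*sin(exp(x) - exp(-x))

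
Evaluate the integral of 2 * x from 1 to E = -1 + exp(2)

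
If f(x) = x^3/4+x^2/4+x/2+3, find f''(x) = 3*x/2 + 1/2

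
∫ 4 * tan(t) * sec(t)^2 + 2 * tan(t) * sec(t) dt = 2*(sec(t) + 1)*sec(t) + C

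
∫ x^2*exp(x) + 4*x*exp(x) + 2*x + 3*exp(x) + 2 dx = (x + 1)^2*(exp(x) + 1) + C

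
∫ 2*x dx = x^2 + C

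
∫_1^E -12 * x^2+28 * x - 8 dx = (-2 + E)^2*(-4*E - 2) + 6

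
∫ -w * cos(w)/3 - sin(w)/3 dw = -w*sin(w)/3 + C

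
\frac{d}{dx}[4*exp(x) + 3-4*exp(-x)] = (4*exp(2*x) + 4)*exp(-x)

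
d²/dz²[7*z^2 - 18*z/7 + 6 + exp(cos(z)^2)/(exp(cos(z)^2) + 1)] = 2*(7*exp(3*sin(z)^2) - 2*E*exp(2*sin(z)^2)*sin(z)^4 + 4*E*exp(2*sin(z)^2)*sin(z)^2 + 20*E*exp(2*sin(z)^2) + 2*exp(2)*exp(sin(z)^2)*sin(z)^4 + 20*exp(2)*exp(sin(z)^2) + 7*exp(3))/(exp(sin(z)^2) + E)^3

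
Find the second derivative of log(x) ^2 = (2 - 2*log(x))/x^2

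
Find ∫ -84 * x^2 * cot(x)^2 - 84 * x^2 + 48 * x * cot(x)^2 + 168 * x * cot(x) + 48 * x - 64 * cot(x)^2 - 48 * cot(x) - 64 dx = (84*x^2 - 48*x + 64)*cot(x) + C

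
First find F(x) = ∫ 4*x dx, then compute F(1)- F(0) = 2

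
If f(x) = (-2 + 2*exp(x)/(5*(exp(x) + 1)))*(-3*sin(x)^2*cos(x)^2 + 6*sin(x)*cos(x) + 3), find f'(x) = 3*((1 - cos(2*x))^2*exp(x)/2 + 4*exp(2*x)*sin(4*x) - 16*exp(2*x)*cos(2*x) + 2*exp(x)*sin(2*x) + 9*exp(x)*sin(4*x) - 35*exp(x)*cos(2*x) + exp(x) + 5*sin(4*x) - 20*cos(2*x))/(5*exp(2*x) + 10*exp(x) + 5)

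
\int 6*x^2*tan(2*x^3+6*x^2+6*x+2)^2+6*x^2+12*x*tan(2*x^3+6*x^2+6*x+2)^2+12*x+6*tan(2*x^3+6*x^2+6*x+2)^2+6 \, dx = tan(2*(x + 1)^3) + C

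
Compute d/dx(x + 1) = 1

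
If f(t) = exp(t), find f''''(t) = exp(t)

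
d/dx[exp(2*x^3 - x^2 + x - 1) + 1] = 6*x^2*exp(2*x^3 - x^2 + x - 1) - 2*x*exp(2*x^3 - x^2 + x - 1) + exp(2*x^3 - x^2 + x - 1)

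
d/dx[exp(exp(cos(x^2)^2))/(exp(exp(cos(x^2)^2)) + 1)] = -2*E*x*exp(E*exp(cos(2*x^2)/2 - 1/2))*exp(cos(2*x^2)/2 - 1/2)*sin(2*x^2)/(exp(E*exp(cos(2*x^2)/2 - 1/2)) + 1)^2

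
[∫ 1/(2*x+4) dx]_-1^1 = log(3)/2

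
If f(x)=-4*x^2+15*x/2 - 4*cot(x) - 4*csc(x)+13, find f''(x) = -8 + 4/sin(x) - 8*cos(x)/sin(x)^3 - 8/sin(x)^3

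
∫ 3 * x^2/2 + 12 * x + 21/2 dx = x^3/2 + 6*x^2 + 21*x/2 + C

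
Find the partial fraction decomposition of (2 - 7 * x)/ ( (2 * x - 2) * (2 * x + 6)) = -23/(16*(x + 3)) - 5/(16*(x - 1))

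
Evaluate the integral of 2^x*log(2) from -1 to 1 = 3/2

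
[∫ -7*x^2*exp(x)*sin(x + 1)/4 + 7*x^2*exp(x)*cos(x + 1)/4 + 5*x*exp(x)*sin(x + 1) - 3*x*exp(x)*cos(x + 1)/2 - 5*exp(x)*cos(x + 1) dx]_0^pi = -pi*(-5 + 7*pi/4)*exp(pi)*cos(1)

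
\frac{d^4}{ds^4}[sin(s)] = sin(s)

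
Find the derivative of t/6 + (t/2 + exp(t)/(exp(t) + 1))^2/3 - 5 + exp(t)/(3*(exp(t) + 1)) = (t*exp(3*t) + 5*t*exp(2*t) + 5*t*exp(t) + t + 3*exp(3*t) + 13*exp(2*t) + 7*exp(t) + 1)/(6*exp(3*t) + 18*exp(2*t) + 18*exp(t) + 6)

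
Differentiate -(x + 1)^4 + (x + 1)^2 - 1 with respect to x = -4*x^3 - 12*x^2 - 10*x - 2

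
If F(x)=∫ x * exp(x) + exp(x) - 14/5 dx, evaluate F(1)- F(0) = -14/5 + E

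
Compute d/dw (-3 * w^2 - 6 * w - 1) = -6*w - 6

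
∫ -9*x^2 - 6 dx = -3*x^3 - 6*x + C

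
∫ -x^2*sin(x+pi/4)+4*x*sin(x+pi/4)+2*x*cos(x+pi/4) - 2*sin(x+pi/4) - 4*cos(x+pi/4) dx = ((x - 2)^2 - 2)*cos(x + pi/4) + C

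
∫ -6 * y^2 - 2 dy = -2*y^3 - 2*y + C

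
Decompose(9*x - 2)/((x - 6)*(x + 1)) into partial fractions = 11/(7*(x + 1)) + 52/(7*(x - 6))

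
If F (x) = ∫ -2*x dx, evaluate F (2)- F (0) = -4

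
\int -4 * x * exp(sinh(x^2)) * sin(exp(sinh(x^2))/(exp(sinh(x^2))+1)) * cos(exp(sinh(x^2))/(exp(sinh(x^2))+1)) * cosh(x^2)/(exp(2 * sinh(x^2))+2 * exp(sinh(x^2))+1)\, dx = cos(exp(sinh(x^2))/(exp(sinh(x^2)) + 1))^2 + C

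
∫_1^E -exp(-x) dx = -exp(-1) + exp(-E)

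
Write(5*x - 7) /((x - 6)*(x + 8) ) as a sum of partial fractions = 47/(14*(x + 8)) + 23/(14*(x - 6))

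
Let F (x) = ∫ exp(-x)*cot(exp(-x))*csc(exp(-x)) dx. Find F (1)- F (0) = -csc(1) + csc(exp(-1))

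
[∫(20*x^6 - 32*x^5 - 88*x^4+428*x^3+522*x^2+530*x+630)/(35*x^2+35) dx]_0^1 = log(2) + 164/7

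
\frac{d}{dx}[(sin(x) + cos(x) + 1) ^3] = 3*sqrt(2)*(sqrt(2)*sin(x + pi/4) + 1)^2*cos(x + pi/4)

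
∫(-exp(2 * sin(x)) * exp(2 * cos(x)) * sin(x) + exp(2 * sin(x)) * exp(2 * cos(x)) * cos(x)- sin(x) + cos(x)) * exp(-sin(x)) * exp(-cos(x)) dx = 2*sinh(sqrt(2)*sin(x + pi/4)) + C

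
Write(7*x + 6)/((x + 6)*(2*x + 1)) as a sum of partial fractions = 5/(11*(2*x + 1)) + 36/(11*(x + 6))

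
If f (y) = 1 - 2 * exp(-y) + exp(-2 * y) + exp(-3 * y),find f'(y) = (2*exp(2*y) - 2*exp(y) - 3)*exp(-3*y)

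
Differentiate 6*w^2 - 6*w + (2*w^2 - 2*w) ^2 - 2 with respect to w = 16*w^3 - 24*w^2 + 20*w - 6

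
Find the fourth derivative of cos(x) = cos(x)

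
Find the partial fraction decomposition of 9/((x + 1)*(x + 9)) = -9/(8*(x + 9)) + 9/(8*(x + 1))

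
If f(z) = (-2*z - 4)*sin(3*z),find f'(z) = -6*z*cos(3*z) - 2*sin(3*z) - 12*cos(3*z)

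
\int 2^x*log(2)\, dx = 2^x + C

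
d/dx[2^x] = 2^x*log(2)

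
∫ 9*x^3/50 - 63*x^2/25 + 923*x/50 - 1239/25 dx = 9*x^4/200 - 21*x^3/25 + 923*x^2/100 - 1239*x/25 + C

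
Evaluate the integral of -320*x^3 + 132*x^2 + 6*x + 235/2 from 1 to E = -5*(2 - 4*E)*(-4*exp(3) + E/4 + exp(2)/5 + 6) - 49/2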